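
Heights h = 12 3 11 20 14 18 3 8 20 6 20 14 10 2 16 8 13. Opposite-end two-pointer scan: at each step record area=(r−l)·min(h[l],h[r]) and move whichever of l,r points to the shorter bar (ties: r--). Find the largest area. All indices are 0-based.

l=0 r=16: min(12,13)*16=192 best=192 *, l++
l=1 r=16: min(3,13)*15=45 best=192, l++
l=2 r=16: min(11,13)*14=154 best=192, l++
l=3 r=16: min(20,13)*13=169 best=192, r--
l=3 r=15: min(20,8)*12=96 best=192, r--
l=3 r=14: min(20,16)*11=176 best=192, r--
l=3 r=13: min(20,2)*10=20 best=192, r--
l=3 r=12: min(20,10)*9=90 best=192, r--
l=3 r=11: min(20,14)*8=112 best=192, r--
l=3 r=10: min(20,20)*7=140 best=192, r--
l=3 r=9: min(20,6)*6=36 best=192, r--
l=3 r=8: min(20,20)*5=100 best=192, r--
l=3 r=7: min(20,8)*4=32 best=192, r--
l=3 r=6: min(20,3)*3=9 best=192, r--
l=3 r=5: min(20,18)*2=36 best=192, r--
l=3 r=4: min(20,14)*1=14 best=192, r--

max area = 192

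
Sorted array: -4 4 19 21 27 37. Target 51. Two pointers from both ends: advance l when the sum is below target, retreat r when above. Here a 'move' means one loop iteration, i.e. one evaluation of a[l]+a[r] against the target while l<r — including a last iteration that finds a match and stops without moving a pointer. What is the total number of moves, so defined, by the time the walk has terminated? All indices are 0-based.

l=0 r=5: -4+37=33 <51, l++
l=1 r=5: 4+37=41 <51, l++
l=2 r=5: 19+37=56 >51, r--
l=2 r=4: 19+27=46 <51, l++
l=3 r=4: 21+27=48 <51, l++

5 moves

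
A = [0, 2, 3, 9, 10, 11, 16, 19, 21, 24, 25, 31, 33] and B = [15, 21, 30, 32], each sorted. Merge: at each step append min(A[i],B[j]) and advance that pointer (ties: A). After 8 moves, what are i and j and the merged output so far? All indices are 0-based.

i=7, j=1, merged so far=[0, 2, 3, 9, 10, 11, 15, 16]

i=0 j=0: A[i]=0<=B[j]=15 take 0, i++
i=1 j=0: A[i]=2<=B[j]=15 take 2, i++
i=2 j=0: A[i]=3<=B[j]=15 take 3, i++
i=3 j=0: A[i]=9<=B[j]=15 take 9, i++
i=4 j=0: A[i]=10<=B[j]=15 take 10, i++
i=5 j=0: A[i]=11<=B[j]=15 take 11, i++
i=6 j=0: A[i]=16>B[j]=15 take 15, j++
i=6 j=1: A[i]=16<=B[j]=21 take 16, i++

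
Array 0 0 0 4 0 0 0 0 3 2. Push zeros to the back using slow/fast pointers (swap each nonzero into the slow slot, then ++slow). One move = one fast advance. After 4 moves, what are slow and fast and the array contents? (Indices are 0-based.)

slow=0 fast=0: a[fast]=0, fast++
slow=0 fast=1: a[fast]=0, fast++
slow=0 fast=2: a[fast]=0, fast++
slow=0 fast=3: a[fast]=4≠0 swap→a[0]=4, slow++,fast++

slow=1, fast=4, a=[4, 0, 0, 0, 0, 0, 0, 0, 3, 2]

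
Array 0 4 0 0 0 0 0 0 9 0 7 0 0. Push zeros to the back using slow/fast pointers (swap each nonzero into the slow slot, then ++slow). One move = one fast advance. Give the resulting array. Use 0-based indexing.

slow=0 fast=0: a[fast]=0, fast++
slow=0 fast=1: a[fast]=4≠0 swap→a[0]=4, slow++,fast++
slow=1 fast=2: a[fast]=0, fast++
slow=1 fast=3: a[fast]=0, fast++
slow=1 fast=4: a[fast]=0, fast++
slow=1 fast=5: a[fast]=0, fast++
slow=1 fast=6: a[fast]=0, fast++
slow=1 fast=7: a[fast]=0, fast++
slow=1 fast=8: a[fast]=9≠0 swap→a[1]=9, slow++,fast++
slow=2 fast=9: a[fast]=0, fast++
slow=2 fast=10: a[fast]=7≠0 swap→a[2]=7, slow++,fast++
slow=3 fast=11: a[fast]=0, fast++
slow=3 fast=12: a[fast]=0, fast++

[4, 9, 7, 0, 0, 0, 0, 0, 0, 0, 0, 0, 0]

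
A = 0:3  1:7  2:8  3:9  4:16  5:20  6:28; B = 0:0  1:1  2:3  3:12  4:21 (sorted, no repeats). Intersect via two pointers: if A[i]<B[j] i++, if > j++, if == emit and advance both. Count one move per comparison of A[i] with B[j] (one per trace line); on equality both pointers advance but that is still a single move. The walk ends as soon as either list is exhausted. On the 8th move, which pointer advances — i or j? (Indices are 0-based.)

i

i=0 j=0: 3>0, j++
i=0 j=1: 3>1, j++
i=0 j=2: 3==3 emit, i++,j++
i=1 j=3: 7<12, i++
i=2 j=3: 8<12, i++
i=3 j=3: 9<12, i++
i=4 j=3: 16>12, j++
i=4 j=4: 16<21, i++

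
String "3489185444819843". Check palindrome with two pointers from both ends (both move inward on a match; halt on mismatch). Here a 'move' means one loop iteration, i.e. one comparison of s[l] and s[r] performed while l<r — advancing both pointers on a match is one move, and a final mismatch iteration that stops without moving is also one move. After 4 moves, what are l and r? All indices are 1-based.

[1,16] '3'=='3' → l++,r--
[2,15] '4'=='4' → l++,r--
[3,14] '8'=='8' → l++,r--
[4,13] '9'=='9' → l++,r--

l=5, r=12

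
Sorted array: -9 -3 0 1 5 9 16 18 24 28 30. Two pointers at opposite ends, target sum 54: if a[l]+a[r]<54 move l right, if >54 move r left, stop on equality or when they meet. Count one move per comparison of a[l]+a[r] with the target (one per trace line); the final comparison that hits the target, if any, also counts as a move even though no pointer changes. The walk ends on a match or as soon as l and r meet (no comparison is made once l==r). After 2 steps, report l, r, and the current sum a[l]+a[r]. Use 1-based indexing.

l=1 r=11: -9+30=21 <54, l++
l=2 r=11: -3+30=27 <54, l++

l=3, r=11, sum=30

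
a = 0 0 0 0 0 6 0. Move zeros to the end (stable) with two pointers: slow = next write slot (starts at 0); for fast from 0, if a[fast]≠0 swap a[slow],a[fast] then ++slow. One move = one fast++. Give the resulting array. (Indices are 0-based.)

(s=0,f=0) a[fast]=0 → fast++
(s=0,f=1) a[fast]=0 → fast++
(s=0,f=2) a[fast]=0 → fast++
(s=0,f=3) a[fast]=0 → fast++
(s=0,f=4) a[fast]=0 → fast++
(s=0,f=5) a[fast]=6≠0 swap→a[0]=6 → slow++,fast++
(s=1,f=6) a[fast]=0 → fast++

[6, 0, 0, 0, 0, 0, 0]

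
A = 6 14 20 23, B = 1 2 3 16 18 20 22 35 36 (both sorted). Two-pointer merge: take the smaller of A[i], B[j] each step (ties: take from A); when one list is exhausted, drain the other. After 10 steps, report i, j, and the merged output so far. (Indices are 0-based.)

i=3, j=7, merged so far=[1, 2, 3, 6, 14, 16, 18, 20, 20, 22]

[i=0,j=0] A[i]=6>B[j]=1 take 1 → j++
[i=0,j=1] A[i]=6>B[j]=2 take 2 → j++
[i=0,j=2] A[i]=6>B[j]=3 take 3 → j++
[i=0,j=3] A[i]=6<=B[j]=16 take 6 → i++
[i=1,j=3] A[i]=14<=B[j]=16 take 14 → i++
[i=2,j=3] A[i]=20>B[j]=16 take 16 → j++
[i=2,j=4] A[i]=20>B[j]=18 take 18 → j++
[i=2,j=5] A[i]=20<=B[j]=20 take 20 → i++
[i=3,j=5] A[i]=23>B[j]=20 take 20 → j++
[i=3,j=6] A[i]=23>B[j]=22 take 22 → j++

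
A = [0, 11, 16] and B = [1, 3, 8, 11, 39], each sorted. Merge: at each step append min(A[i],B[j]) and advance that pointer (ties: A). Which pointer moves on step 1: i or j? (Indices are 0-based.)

[i=0,j=0] A[i]=0<=B[j]=1 take 0 → i++

i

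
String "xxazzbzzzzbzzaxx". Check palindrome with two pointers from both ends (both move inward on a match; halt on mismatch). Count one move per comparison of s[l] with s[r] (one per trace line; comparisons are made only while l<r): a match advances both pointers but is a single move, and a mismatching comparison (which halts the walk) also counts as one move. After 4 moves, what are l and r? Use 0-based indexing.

l=4, r=11

l=0 r=15: 'x'=='x', l++,r--
l=1 r=14: 'x'=='x', l++,r--
l=2 r=13: 'a'=='a', l++,r--
l=3 r=12: 'z'=='z', l++,r--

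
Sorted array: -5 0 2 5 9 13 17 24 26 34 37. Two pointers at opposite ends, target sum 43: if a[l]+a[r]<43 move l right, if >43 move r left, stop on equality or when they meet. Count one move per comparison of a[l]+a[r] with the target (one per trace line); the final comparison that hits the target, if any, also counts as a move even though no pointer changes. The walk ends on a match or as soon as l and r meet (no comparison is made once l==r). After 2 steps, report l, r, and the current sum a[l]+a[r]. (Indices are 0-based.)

l=2, r=10, sum=39

l=0 r=10: -5+37=32 <43, l++
l=1 r=10: 0+37=37 <43, l++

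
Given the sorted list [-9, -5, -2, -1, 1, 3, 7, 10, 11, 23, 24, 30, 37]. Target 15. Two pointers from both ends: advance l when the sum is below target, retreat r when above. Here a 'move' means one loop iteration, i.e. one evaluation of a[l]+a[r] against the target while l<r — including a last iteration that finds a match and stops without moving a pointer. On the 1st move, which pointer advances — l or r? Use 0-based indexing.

[0,12] -9+37=28 >15 → r--

r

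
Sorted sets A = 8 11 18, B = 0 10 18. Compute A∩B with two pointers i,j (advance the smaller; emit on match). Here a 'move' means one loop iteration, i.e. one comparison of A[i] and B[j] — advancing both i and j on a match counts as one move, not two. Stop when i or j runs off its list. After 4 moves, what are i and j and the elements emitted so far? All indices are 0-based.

i=0 j=0: 8>0, j++
i=0 j=1: 8<10, i++
i=1 j=1: 11>10, j++
i=1 j=2: 11<18, i++

i=2, j=2, emitted=[]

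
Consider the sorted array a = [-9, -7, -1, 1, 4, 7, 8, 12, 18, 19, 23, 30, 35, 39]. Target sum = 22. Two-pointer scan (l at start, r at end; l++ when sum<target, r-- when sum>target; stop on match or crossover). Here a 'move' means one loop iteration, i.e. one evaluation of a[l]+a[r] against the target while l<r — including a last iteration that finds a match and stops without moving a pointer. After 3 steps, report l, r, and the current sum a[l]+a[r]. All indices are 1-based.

l=2, r=12, sum=23

[1,14] -9+39=30 >22 → r--
[1,13] -9+35=26 >22 → r--
[1,12] -9+30=21 <22 → l++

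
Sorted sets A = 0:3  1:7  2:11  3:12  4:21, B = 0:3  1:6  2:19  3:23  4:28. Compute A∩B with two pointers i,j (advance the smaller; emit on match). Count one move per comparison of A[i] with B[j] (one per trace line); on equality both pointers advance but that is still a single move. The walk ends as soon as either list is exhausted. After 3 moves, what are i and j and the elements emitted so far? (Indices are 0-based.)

[i=0,j=0] 3==3 emit → i++,j++
[i=1,j=1] 7>6 → j++
[i=1,j=2] 7<19 → i++

i=2, j=2, emitted=[3]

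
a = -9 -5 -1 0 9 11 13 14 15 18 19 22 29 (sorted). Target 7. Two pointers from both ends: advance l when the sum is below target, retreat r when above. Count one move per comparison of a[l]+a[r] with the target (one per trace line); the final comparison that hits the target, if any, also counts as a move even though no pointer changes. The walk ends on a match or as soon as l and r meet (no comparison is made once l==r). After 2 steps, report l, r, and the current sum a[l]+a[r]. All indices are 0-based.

l=0 r=12: -9+29=20 >7, r--
l=0 r=11: -9+22=13 >7, r--

l=0, r=10, sum=10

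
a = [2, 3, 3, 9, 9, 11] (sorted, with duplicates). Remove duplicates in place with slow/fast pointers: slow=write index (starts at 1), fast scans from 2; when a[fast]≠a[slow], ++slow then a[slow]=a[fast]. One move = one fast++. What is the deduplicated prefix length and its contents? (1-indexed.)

length 4; prefix = [2, 3, 9, 11]

(s=1,f=2) a[fast]=3≠a[slow]=2 write a[2]=3 → slow++,fast++
(s=2,f=3) a[fast]=3=a[slow] dup → fast++
(s=2,f=4) a[fast]=9≠a[slow]=3 write a[3]=9 → slow++,fast++
(s=3,f=5) a[fast]=9=a[slow] dup → fast++
(s=3,f=6) a[fast]=11≠a[slow]=9 write a[4]=11 → slow++,fast++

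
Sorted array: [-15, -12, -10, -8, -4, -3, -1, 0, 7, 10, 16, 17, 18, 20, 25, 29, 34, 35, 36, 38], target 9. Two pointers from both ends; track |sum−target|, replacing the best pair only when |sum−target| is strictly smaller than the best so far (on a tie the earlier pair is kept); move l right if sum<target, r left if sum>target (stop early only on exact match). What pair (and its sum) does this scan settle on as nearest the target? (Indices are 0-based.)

pair (-8, 17) with sum 9 (|Δ|=0)

l=0 r=19: -15+38=23 d=14 *, r--
l=0 r=18: -15+36=21 d=12 *, r--
l=0 r=17: -15+35=20 d=11 *, r--
l=0 r=16: -15+34=19 d=10 *, r--
l=0 r=15: -15+29=14 d=5 *, r--
l=0 r=14: -15+25=10 d=1 *, r--
l=0 r=13: -15+20=5 d=4, l++
l=1 r=13: -12+20=8 d=1, l++
l=2 r=13: -10+20=10 d=1, r--
l=2 r=12: -10+18=8 d=1, l++
l=3 r=12: -8+18=10 d=1, r--
l=3 r=11: -8+17=9 d=0 *, stop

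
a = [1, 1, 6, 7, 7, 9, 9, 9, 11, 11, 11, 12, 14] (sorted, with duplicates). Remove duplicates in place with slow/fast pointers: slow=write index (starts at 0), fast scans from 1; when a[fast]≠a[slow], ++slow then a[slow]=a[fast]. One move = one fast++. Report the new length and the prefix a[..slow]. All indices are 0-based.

slow=0 fast=1: a[fast]=1=a[slow] dup, fast++
slow=0 fast=2: a[fast]=6≠a[slow]=1 write a[1]=6, slow++,fast++
slow=1 fast=3: a[fast]=7≠a[slow]=6 write a[2]=7, slow++,fast++
slow=2 fast=4: a[fast]=7=a[slow] dup, fast++
slow=2 fast=5: a[fast]=9≠a[slow]=7 write a[3]=9, slow++,fast++
slow=3 fast=6: a[fast]=9=a[slow] dup, fast++
slow=3 fast=7: a[fast]=9=a[slow] dup, fast++
slow=3 fast=8: a[fast]=11≠a[slow]=9 write a[4]=11, slow++,fast++
slow=4 fast=9: a[fast]=11=a[slow] dup, fast++
slow=4 fast=10: a[fast]=11=a[slow] dup, fast++
slow=4 fast=11: a[fast]=12≠a[slow]=11 write a[5]=12, slow++,fast++
slow=5 fast=12: a[fast]=14≠a[slow]=12 write a[6]=14, slow++,fast++

length 7; prefix = [1, 6, 7, 9, 11, 12, 14]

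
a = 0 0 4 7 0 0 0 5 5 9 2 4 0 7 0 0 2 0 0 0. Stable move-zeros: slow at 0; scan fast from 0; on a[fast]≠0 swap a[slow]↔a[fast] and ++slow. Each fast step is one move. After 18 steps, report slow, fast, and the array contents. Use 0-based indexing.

slow=9, fast=18, a=[4, 7, 5, 5, 9, 2, 4, 7, 2, 0, 0, 0, 0, 0, 0, 0, 0, 0, 0, 0]

slow=0 fast=0: a[fast]=0, fast++
slow=0 fast=1: a[fast]=0, fast++
slow=0 fast=2: a[fast]=4≠0 swap→a[0]=4, slow++,fast++
slow=1 fast=3: a[fast]=7≠0 swap→a[1]=7, slow++,fast++
slow=2 fast=4: a[fast]=0, fast++
slow=2 fast=5: a[fast]=0, fast++
slow=2 fast=6: a[fast]=0, fast++
slow=2 fast=7: a[fast]=5≠0 swap→a[2]=5, slow++,fast++
slow=3 fast=8: a[fast]=5≠0 swap→a[3]=5, slow++,fast++
slow=4 fast=9: a[fast]=9≠0 swap→a[4]=9, slow++,fast++
slow=5 fast=10: a[fast]=2≠0 swap→a[5]=2, slow++,fast++
slow=6 fast=11: a[fast]=4≠0 swap→a[6]=4, slow++,fast++
slow=7 fast=12: a[fast]=0, fast++
slow=7 fast=13: a[fast]=7≠0 swap→a[7]=7, slow++,fast++
slow=8 fast=14: a[fast]=0, fast++
slow=8 fast=15: a[fast]=0, fast++
slow=8 fast=16: a[fast]=2≠0 swap→a[8]=2, slow++,fast++
slow=9 fast=17: a[fast]=0, fast++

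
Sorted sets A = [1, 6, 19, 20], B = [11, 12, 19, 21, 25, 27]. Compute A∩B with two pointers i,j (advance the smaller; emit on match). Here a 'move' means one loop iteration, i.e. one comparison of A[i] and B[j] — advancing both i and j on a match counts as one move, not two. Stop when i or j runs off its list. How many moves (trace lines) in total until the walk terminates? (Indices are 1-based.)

[i=1,j=1] 1<11 → i++
[i=2,j=1] 6<11 → i++
[i=3,j=1] 19>11 → j++
[i=3,j=2] 19>12 → j++
[i=3,j=3] 19==19 emit → i++,j++
[i=4,j=4] 20<21 → i++

6 moves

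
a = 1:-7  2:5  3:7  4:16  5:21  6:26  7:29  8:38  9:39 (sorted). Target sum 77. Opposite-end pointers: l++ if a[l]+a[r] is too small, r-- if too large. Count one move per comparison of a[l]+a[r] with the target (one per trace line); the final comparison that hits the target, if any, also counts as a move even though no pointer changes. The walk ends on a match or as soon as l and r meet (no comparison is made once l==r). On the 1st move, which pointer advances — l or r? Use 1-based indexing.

[1,9] -7+39=32 <77 → l++

l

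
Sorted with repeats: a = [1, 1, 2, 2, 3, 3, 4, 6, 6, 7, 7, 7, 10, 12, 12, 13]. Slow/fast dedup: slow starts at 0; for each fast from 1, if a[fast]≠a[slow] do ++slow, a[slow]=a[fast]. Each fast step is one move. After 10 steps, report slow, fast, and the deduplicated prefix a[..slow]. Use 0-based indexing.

slow=0 fast=1: a[fast]=1=a[slow] dup, fast++
slow=0 fast=2: a[fast]=2≠a[slow]=1 write a[1]=2, slow++,fast++
slow=1 fast=3: a[fast]=2=a[slow] dup, fast++
slow=1 fast=4: a[fast]=3≠a[slow]=2 write a[2]=3, slow++,fast++
slow=2 fast=5: a[fast]=3=a[slow] dup, fast++
slow=2 fast=6: a[fast]=4≠a[slow]=3 write a[3]=4, slow++,fast++
slow=3 fast=7: a[fast]=6≠a[slow]=4 write a[4]=6, slow++,fast++
slow=4 fast=8: a[fast]=6=a[slow] dup, fast++
slow=4 fast=9: a[fast]=7≠a[slow]=6 write a[5]=7, slow++,fast++
slow=5 fast=10: a[fast]=7=a[slow] dup, fast++

slow=5, fast=11, prefix=[1, 2, 3, 4, 6, 7]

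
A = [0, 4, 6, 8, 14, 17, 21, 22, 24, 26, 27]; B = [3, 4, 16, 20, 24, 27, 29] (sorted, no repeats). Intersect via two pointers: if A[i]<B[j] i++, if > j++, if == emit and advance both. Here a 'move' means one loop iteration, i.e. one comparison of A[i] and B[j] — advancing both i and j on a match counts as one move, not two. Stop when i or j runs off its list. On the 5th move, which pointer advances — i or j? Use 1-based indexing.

i=1 j=1: 0<3, i++
i=2 j=1: 4>3, j++
i=2 j=2: 4==4 emit, i++,j++
i=3 j=3: 6<16, i++
i=4 j=3: 8<16, i++

i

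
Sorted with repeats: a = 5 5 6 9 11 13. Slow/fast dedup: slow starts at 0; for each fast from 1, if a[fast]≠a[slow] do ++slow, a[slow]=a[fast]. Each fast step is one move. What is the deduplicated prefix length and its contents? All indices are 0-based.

length 5; prefix = [5, 6, 9, 11, 13]

(s=0,f=1) a[fast]=5=a[slow] dup → fast++
(s=0,f=2) a[fast]=6≠a[slow]=5 write a[1]=6 → slow++,fast++
(s=1,f=3) a[fast]=9≠a[slow]=6 write a[2]=9 → slow++,fast++
(s=2,f=4) a[fast]=11≠a[slow]=9 write a[3]=11 → slow++,fast++
(s=3,f=5) a[fast]=13≠a[slow]=11 write a[4]=13 → slow++,fast++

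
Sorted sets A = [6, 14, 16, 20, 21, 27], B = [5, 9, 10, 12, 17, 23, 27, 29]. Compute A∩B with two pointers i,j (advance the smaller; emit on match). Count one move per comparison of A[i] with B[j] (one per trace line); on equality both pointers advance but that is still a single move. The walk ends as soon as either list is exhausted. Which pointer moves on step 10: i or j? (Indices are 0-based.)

[i=0,j=0] 6>5 → j++
[i=0,j=1] 6<9 → i++
[i=1,j=1] 14>9 → j++
[i=1,j=2] 14>10 → j++
[i=1,j=3] 14>12 → j++
[i=1,j=4] 14<17 → i++
[i=2,j=4] 16<17 → i++
[i=3,j=4] 20>17 → j++
[i=3,j=5] 20<23 → i++
[i=4,j=5] 21<23 → i++

i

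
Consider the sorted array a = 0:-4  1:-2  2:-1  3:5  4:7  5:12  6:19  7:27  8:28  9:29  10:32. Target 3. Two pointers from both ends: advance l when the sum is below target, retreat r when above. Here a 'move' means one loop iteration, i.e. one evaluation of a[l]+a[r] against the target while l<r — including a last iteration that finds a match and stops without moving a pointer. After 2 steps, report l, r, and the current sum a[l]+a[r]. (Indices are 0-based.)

l=0, r=8, sum=24

l=0 r=10: -4+32=28 >3, r--
l=0 r=9: -4+29=25 >3, r--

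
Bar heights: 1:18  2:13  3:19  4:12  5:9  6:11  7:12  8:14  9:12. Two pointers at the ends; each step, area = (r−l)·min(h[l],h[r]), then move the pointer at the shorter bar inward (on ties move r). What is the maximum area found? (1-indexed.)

[1,9] min(18,12)*8=96 best=96 * → r--
[1,8] min(18,14)*7=98 best=98 * → r--
[1,7] min(18,12)*6=72 best=98 → r--
[1,6] min(18,11)*5=55 best=98 → r--
[1,5] min(18,9)*4=36 best=98 → r--
[1,4] min(18,12)*3=36 best=98 → r--
[1,3] min(18,19)*2=36 best=98 → l++
[2,3] min(13,19)*1=13 best=98 → l++

max area = 98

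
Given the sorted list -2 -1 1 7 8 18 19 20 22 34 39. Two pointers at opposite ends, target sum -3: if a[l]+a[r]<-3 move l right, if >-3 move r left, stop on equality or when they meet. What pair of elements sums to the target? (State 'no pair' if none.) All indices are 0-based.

(-2, -1)

l=0 r=10: -2+39=37 >-3, r--
l=0 r=9: -2+34=32 >-3, r--
l=0 r=8: -2+22=20 >-3, r--
l=0 r=7: -2+20=18 >-3, r--
l=0 r=6: -2+19=17 >-3, r--
l=0 r=5: -2+18=16 >-3, r--
l=0 r=4: -2+8=6 >-3, r--
l=0 r=3: -2+7=5 >-3, r--
l=0 r=2: -2+1=-1 >-3, r--
l=0 r=1: -2+-1=-3, found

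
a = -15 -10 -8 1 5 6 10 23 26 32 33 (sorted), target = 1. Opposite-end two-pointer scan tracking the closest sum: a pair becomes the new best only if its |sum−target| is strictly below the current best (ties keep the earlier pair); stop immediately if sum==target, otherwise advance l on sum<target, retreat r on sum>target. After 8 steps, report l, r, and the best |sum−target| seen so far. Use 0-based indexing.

l=3, r=5, best |Δ|=1

[0,10] -15+33=18 d=17 * → r--
[0,9] -15+32=17 d=16 * → r--
[0,8] -15+26=11 d=10 * → r--
[0,7] -15+23=8 d=7 * → r--
[0,6] -15+10=-5 d=6 * → l++
[1,6] -10+10=0 d=1 * → l++
[2,6] -8+10=2 d=1 → r--
[2,5] -8+6=-2 d=3 → l++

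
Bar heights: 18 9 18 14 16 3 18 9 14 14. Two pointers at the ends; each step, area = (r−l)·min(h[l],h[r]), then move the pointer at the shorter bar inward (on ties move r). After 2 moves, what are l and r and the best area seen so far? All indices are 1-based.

l=1, r=8, best area=126

[1,10] min(18,14)*9=126 best=126 * → r--
[1,9] min(18,14)*8=112 best=126 → r--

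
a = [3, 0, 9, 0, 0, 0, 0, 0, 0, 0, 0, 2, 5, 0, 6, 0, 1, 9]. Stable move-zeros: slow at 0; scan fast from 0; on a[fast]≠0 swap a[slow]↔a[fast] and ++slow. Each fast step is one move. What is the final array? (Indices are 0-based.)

[3, 9, 2, 5, 6, 1, 9, 0, 0, 0, 0, 0, 0, 0, 0, 0, 0, 0]

(s=0,f=0) a[fast]=3≠0 swap→a[0]=3 → slow++,fast++
(s=1,f=1) a[fast]=0 → fast++
(s=1,f=2) a[fast]=9≠0 swap→a[1]=9 → slow++,fast++
(s=2,f=3) a[fast]=0 → fast++
(s=2,f=4) a[fast]=0 → fast++
(s=2,f=5) a[fast]=0 → fast++
(s=2,f=6) a[fast]=0 → fast++
(s=2,f=7) a[fast]=0 → fast++
(s=2,f=8) a[fast]=0 → fast++
(s=2,f=9) a[fast]=0 → fast++
(s=2,f=10) a[fast]=0 → fast++
(s=2,f=11) a[fast]=2≠0 swap→a[2]=2 → slow++,fast++
(s=3,f=12) a[fast]=5≠0 swap→a[3]=5 → slow++,fast++
(s=4,f=13) a[fast]=0 → fast++
(s=4,f=14) a[fast]=6≠0 swap→a[4]=6 → slow++,fast++
(s=5,f=15) a[fast]=0 → fast++
(s=5,f=16) a[fast]=1≠0 swap→a[5]=1 → slow++,fast++
(s=6,f=17) a[fast]=9≠0 swap→a[6]=9 → slow++,fast++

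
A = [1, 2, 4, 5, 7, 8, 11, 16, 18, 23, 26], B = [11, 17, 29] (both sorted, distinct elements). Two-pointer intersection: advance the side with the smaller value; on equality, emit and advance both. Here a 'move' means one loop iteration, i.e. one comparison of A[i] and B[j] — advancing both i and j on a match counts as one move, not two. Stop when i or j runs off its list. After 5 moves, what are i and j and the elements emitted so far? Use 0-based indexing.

i=5, j=0, emitted=[]

[i=0,j=0] 1<11 → i++
[i=1,j=0] 2<11 → i++
[i=2,j=0] 4<11 → i++
[i=3,j=0] 5<11 → i++
[i=4,j=0] 7<11 → i++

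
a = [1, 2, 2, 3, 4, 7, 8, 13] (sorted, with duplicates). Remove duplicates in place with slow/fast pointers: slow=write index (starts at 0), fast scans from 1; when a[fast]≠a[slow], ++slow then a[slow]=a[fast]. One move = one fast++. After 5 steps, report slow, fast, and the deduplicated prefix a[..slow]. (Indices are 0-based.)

slow=0 fast=1: a[fast]=2≠a[slow]=1 write a[1]=2, slow++,fast++
slow=1 fast=2: a[fast]=2=a[slow] dup, fast++
slow=1 fast=3: a[fast]=3≠a[slow]=2 write a[2]=3, slow++,fast++
slow=2 fast=4: a[fast]=4≠a[slow]=3 write a[3]=4, slow++,fast++
slow=3 fast=5: a[fast]=7≠a[slow]=4 write a[4]=7, slow++,fast++

slow=4, fast=6, prefix=[1, 2, 3, 4, 7]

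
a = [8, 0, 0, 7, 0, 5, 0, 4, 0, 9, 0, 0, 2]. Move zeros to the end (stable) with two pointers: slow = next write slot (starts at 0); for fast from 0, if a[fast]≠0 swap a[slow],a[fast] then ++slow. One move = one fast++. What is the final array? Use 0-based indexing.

[8, 7, 5, 4, 9, 2, 0, 0, 0, 0, 0, 0, 0]

(s=0,f=0) a[fast]=8≠0 swap→a[0]=8 → slow++,fast++
(s=1,f=1) a[fast]=0 → fast++
(s=1,f=2) a[fast]=0 → fast++
(s=1,f=3) a[fast]=7≠0 swap→a[1]=7 → slow++,fast++
(s=2,f=4) a[fast]=0 → fast++
(s=2,f=5) a[fast]=5≠0 swap→a[2]=5 → slow++,fast++
(s=3,f=6) a[fast]=0 → fast++
(s=3,f=7) a[fast]=4≠0 swap→a[3]=4 → slow++,fast++
(s=4,f=8) a[fast]=0 → fast++
(s=4,f=9) a[fast]=9≠0 swap→a[4]=9 → slow++,fast++
(s=5,f=10) a[fast]=0 → fast++
(s=5,f=11) a[fast]=0 → fast++
(s=5,f=12) a[fast]=2≠0 swap→a[5]=2 → slow++,fast++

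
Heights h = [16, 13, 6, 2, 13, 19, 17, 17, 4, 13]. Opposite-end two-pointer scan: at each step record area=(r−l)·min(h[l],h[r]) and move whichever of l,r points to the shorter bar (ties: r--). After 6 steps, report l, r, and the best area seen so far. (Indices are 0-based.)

[0,9] min(16,13)*9=117 best=117 * → r--
[0,8] min(16,4)*8=32 best=117 → r--
[0,7] min(16,17)*7=112 best=117 → l++
[1,7] min(13,17)*6=78 best=117 → l++
[2,7] min(6,17)*5=30 best=117 → l++
[3,7] min(2,17)*4=8 best=117 → l++

l=4, r=7, best area=117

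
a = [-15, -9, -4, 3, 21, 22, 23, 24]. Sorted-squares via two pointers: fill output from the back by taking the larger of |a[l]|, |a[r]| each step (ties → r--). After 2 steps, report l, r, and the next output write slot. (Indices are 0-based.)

l=0, r=5, next write slot=5

l=0 r=7: |-15|<=|24| out[7]=576, r--
l=0 r=6: |-15|<=|23| out[6]=529, r--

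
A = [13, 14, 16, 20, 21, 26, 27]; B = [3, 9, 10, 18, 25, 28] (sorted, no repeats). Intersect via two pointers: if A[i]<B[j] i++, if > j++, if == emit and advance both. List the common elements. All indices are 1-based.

intersection = []

i=1 j=1: 13>3, j++
i=1 j=2: 13>9, j++
i=1 j=3: 13>10, j++
i=1 j=4: 13<18, i++
i=2 j=4: 14<18, i++
i=3 j=4: 16<18, i++
i=4 j=4: 20>18, j++
i=4 j=5: 20<25, i++
i=5 j=5: 21<25, i++
i=6 j=5: 26>25, j++
i=6 j=6: 26<28, i++
i=7 j=6: 27<28, i++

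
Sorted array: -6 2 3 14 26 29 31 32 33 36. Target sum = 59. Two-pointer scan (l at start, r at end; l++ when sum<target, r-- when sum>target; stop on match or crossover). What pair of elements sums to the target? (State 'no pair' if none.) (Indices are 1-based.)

[1,10] -6+36=30 <59 → l++
[2,10] 2+36=38 <59 → l++
[3,10] 3+36=39 <59 → l++
[4,10] 14+36=50 <59 → l++
[5,10] 26+36=62 >59 → r--
[5,9] 26+33=59 → found

(26, 33)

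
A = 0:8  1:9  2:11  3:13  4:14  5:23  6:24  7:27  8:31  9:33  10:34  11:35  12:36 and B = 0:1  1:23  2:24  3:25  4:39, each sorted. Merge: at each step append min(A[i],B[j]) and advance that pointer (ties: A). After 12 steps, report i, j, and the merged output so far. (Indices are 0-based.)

i=8, j=4, merged so far=[1, 8, 9, 11, 13, 14, 23, 23, 24, 24, 25, 27]

i=0 j=0: A[i]=8>B[j]=1 take 1, j++
i=0 j=1: A[i]=8<=B[j]=23 take 8, i++
i=1 j=1: A[i]=9<=B[j]=23 take 9, i++
i=2 j=1: A[i]=11<=B[j]=23 take 11, i++
i=3 j=1: A[i]=13<=B[j]=23 take 13, i++
i=4 j=1: A[i]=14<=B[j]=23 take 14, i++
i=5 j=1: A[i]=23<=B[j]=23 take 23, i++
i=6 j=1: A[i]=24>B[j]=23 take 23, j++
i=6 j=2: A[i]=24<=B[j]=24 take 24, i++
i=7 j=2: A[i]=27>B[j]=24 take 24, j++
i=7 j=3: A[i]=27>B[j]=25 take 25, j++
i=7 j=4: A[i]=27<=B[j]=39 take 27, i++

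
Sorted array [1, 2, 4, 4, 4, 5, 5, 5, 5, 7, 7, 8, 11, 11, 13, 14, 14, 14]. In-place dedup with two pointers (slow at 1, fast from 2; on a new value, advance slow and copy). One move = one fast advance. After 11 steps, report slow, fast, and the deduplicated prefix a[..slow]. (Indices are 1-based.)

slow=1 fast=2: a[fast]=2≠a[slow]=1 write a[2]=2, slow++,fast++
slow=2 fast=3: a[fast]=4≠a[slow]=2 write a[3]=4, slow++,fast++
slow=3 fast=4: a[fast]=4=a[slow] dup, fast++
slow=3 fast=5: a[fast]=4=a[slow] dup, fast++
slow=3 fast=6: a[fast]=5≠a[slow]=4 write a[4]=5, slow++,fast++
slow=4 fast=7: a[fast]=5=a[slow] dup, fast++
slow=4 fast=8: a[fast]=5=a[slow] dup, fast++
slow=4 fast=9: a[fast]=5=a[slow] dup, fast++
slow=4 fast=10: a[fast]=7≠a[slow]=5 write a[5]=7, slow++,fast++
slow=5 fast=11: a[fast]=7=a[slow] dup, fast++
slow=5 fast=12: a[fast]=8≠a[slow]=7 write a[6]=8, slow++,fast++

slow=6, fast=13, prefix=[1, 2, 4, 5, 7, 8]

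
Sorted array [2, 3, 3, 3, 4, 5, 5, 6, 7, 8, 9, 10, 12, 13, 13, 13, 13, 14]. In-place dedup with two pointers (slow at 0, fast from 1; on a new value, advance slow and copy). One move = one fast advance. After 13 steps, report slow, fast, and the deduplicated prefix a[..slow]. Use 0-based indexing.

(s=0,f=1) a[fast]=3≠a[slow]=2 write a[1]=3 → slow++,fast++
(s=1,f=2) a[fast]=3=a[slow] dup → fast++
(s=1,f=3) a[fast]=3=a[slow] dup → fast++
(s=1,f=4) a[fast]=4≠a[slow]=3 write a[2]=4 → slow++,fast++
(s=2,f=5) a[fast]=5≠a[slow]=4 write a[3]=5 → slow++,fast++
(s=3,f=6) a[fast]=5=a[slow] dup → fast++
(s=3,f=7) a[fast]=6≠a[slow]=5 write a[4]=6 → slow++,fast++
(s=4,f=8) a[fast]=7≠a[slow]=6 write a[5]=7 → slow++,fast++
(s=5,f=9) a[fast]=8≠a[slow]=7 write a[6]=8 → slow++,fast++
(s=6,f=10) a[fast]=9≠a[slow]=8 write a[7]=9 → slow++,fast++
(s=7,f=11) a[fast]=10≠a[slow]=9 write a[8]=10 → slow++,fast++
(s=8,f=12) a[fast]=12≠a[slow]=10 write a[9]=12 → slow++,fast++
(s=9,f=13) a[fast]=13≠a[slow]=12 write a[10]=13 → slow++,fast++

slow=10, fast=14, prefix=[2, 3, 4, 5, 6, 7, 8, 9, 10, 12, 13]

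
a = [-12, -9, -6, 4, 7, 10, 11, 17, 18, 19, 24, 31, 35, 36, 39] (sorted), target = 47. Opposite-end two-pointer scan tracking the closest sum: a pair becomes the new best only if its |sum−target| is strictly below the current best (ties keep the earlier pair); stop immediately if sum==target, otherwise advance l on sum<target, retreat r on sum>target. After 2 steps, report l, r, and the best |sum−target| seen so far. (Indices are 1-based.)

l=3, r=15, best |Δ|=17

l=1 r=15: -12+39=27 d=20 *, l++
l=2 r=15: -9+39=30 d=17 *, l++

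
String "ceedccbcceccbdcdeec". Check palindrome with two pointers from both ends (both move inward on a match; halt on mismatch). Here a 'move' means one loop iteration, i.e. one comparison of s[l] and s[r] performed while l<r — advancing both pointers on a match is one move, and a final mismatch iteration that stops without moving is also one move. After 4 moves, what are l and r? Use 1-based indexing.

l=5, r=15

[1,19] 'c'=='c' → l++,r--
[2,18] 'e'=='e' → l++,r--
[3,17] 'e'=='e' → l++,r--
[4,16] 'd'=='d' → l++,r--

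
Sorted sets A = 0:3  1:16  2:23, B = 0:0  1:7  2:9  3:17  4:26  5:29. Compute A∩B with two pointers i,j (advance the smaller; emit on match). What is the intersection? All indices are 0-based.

intersection = []

[i=0,j=0] 3>0 → j++
[i=0,j=1] 3<7 → i++
[i=1,j=1] 16>7 → j++
[i=1,j=2] 16>9 → j++
[i=1,j=3] 16<17 → i++
[i=2,j=3] 23>17 → j++
[i=2,j=4] 23<26 → i++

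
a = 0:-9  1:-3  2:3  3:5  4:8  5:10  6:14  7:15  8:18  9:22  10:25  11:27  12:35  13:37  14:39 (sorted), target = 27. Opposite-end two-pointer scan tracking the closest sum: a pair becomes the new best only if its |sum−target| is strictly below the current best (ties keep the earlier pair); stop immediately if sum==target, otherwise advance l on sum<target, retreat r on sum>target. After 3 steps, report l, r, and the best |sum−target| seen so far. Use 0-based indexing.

l=1, r=12, best |Δ|=1

[0,14] -9+39=30 d=3 * → r--
[0,13] -9+37=28 d=1 * → r--
[0,12] -9+35=26 d=1 → l++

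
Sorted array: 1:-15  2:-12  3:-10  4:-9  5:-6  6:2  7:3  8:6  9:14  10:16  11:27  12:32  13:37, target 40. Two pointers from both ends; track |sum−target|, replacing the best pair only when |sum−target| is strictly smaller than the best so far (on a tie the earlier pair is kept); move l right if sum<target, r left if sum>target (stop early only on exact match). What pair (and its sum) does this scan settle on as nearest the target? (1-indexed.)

l=1 r=13: -15+37=22 d=18 *, l++
l=2 r=13: -12+37=25 d=15 *, l++
l=3 r=13: -10+37=27 d=13 *, l++
l=4 r=13: -9+37=28 d=12 *, l++
l=5 r=13: -6+37=31 d=9 *, l++
l=6 r=13: 2+37=39 d=1 *, l++
l=7 r=13: 3+37=40 d=0 *, stop

pair (3, 37) with sum 40 (|Δ|=0)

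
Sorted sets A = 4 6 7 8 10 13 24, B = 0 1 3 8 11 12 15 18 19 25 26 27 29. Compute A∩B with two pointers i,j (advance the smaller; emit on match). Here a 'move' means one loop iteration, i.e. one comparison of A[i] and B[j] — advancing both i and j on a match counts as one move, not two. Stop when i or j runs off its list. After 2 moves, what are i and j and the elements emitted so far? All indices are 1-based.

i=1, j=3, emitted=[]

[i=1,j=1] 4>0 → j++
[i=1,j=2] 4>1 → j++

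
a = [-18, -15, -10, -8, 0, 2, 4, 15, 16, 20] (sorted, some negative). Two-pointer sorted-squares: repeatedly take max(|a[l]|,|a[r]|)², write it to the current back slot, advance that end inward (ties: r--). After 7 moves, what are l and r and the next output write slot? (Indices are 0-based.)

l=0 r=9: |-18|<=|20| out[9]=400, r--
l=0 r=8: |-18|>|16| out[8]=324, l++
l=1 r=8: |-15|<=|16| out[7]=256, r--
l=1 r=7: |-15|<=|15| out[6]=225, r--
l=1 r=6: |-15|>|4| out[5]=225, l++
l=2 r=6: |-10|>|4| out[4]=100, l++
l=3 r=6: |-8|>|4| out[3]=64, l++

l=4, r=6, next write slot=2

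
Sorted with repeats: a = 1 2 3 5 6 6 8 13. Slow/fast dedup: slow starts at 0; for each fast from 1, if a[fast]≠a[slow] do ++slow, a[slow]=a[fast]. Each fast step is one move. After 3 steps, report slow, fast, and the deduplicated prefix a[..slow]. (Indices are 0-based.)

slow=3, fast=4, prefix=[1, 2, 3, 5]

(s=0,f=1) a[fast]=2≠a[slow]=1 write a[1]=2 → slow++,fast++
(s=1,f=2) a[fast]=3≠a[slow]=2 write a[2]=3 → slow++,fast++
(s=2,f=3) a[fast]=5≠a[slow]=3 write a[3]=5 → slow++,fast++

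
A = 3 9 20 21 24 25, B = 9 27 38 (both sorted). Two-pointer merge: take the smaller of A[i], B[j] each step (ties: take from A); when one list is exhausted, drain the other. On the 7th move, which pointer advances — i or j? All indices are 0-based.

i

i=0 j=0: A[i]=3<=B[j]=9 take 3, i++
i=1 j=0: A[i]=9<=B[j]=9 take 9, i++
i=2 j=0: A[i]=20>B[j]=9 take 9, j++
i=2 j=1: A[i]=20<=B[j]=27 take 20, i++
i=3 j=1: A[i]=21<=B[j]=27 take 21, i++
i=4 j=1: A[i]=24<=B[j]=27 take 24, i++
i=5 j=1: A[i]=25<=B[j]=27 take 25, i++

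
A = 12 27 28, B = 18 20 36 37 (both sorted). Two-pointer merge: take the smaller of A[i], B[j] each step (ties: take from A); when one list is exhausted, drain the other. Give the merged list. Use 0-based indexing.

[i=0,j=0] A[i]=12<=B[j]=18 take 12 → i++
[i=1,j=0] A[i]=27>B[j]=18 take 18 → j++
[i=1,j=1] A[i]=27>B[j]=20 take 20 → j++
[i=1,j=2] A[i]=27<=B[j]=36 take 27 → i++
[i=2,j=2] A[i]=28<=B[j]=36 take 28 → i++
[i=3,j=2] A done, take B[j]=36 → j++
[i=3,j=3] A done, take B[j]=37 → j++

[12, 18, 20, 27, 28, 36, 37]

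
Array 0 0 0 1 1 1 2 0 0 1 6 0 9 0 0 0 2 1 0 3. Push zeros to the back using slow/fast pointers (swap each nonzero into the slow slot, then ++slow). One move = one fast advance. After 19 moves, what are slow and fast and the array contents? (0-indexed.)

(s=0,f=0) a[fast]=0 → fast++
(s=0,f=1) a[fast]=0 → fast++
(s=0,f=2) a[fast]=0 → fast++
(s=0,f=3) a[fast]=1≠0 swap→a[0]=1 → slow++,fast++
(s=1,f=4) a[fast]=1≠0 swap→a[1]=1 → slow++,fast++
(s=2,f=5) a[fast]=1≠0 swap→a[2]=1 → slow++,fast++
(s=3,f=6) a[fast]=2≠0 swap→a[3]=2 → slow++,fast++
(s=4,f=7) a[fast]=0 → fast++
(s=4,f=8) a[fast]=0 → fast++
(s=4,f=9) a[fast]=1≠0 swap→a[4]=1 → slow++,fast++
(s=5,f=10) a[fast]=6≠0 swap→a[5]=6 → slow++,fast++
(s=6,f=11) a[fast]=0 → fast++
(s=6,f=12) a[fast]=9≠0 swap→a[6]=9 → slow++,fast++
(s=7,f=13) a[fast]=0 → fast++
(s=7,f=14) a[fast]=0 → fast++
(s=7,f=15) a[fast]=0 → fast++
(s=7,f=16) a[fast]=2≠0 swap→a[7]=2 → slow++,fast++
(s=8,f=17) a[fast]=1≠0 swap→a[8]=1 → slow++,fast++
(s=9,f=18) a[fast]=0 → fast++

slow=9, fast=19, a=[1, 1, 1, 2, 1, 6, 9, 2, 1, 0, 0, 0, 0, 0, 0, 0, 0, 0, 0, 3]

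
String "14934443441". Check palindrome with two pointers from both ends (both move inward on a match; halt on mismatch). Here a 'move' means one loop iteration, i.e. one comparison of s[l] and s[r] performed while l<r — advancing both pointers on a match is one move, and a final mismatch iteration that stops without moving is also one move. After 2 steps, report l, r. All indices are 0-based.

[0,10] '1'=='1' → l++,r--
[1,9] '4'=='4' → l++,r--

l=2, r=8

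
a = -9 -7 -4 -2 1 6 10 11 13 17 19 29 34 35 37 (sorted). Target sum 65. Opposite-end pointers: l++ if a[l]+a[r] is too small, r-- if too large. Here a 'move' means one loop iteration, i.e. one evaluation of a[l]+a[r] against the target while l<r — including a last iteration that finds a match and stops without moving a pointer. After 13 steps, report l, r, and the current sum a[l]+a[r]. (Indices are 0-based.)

l=12, r=13, sum=69

l=0 r=14: -9+37=28 <65, l++
l=1 r=14: -7+37=30 <65, l++
l=2 r=14: -4+37=33 <65, l++
l=3 r=14: -2+37=35 <65, l++
l=4 r=14: 1+37=38 <65, l++
l=5 r=14: 6+37=43 <65, l++
l=6 r=14: 10+37=47 <65, l++
l=7 r=14: 11+37=48 <65, l++
l=8 r=14: 13+37=50 <65, l++
l=9 r=14: 17+37=54 <65, l++
l=10 r=14: 19+37=56 <65, l++
l=11 r=14: 29+37=66 >65, r--
l=11 r=13: 29+35=64 <65, l++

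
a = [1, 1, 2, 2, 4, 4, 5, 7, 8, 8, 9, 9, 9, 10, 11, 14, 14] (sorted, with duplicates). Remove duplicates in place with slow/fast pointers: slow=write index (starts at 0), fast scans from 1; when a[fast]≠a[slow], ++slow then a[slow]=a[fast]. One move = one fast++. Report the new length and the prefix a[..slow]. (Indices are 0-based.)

length 10; prefix = [1, 2, 4, 5, 7, 8, 9, 10, 11, 14]

slow=0 fast=1: a[fast]=1=a[slow] dup, fast++
slow=0 fast=2: a[fast]=2≠a[slow]=1 write a[1]=2, slow++,fast++
slow=1 fast=3: a[fast]=2=a[slow] dup, fast++
slow=1 fast=4: a[fast]=4≠a[slow]=2 write a[2]=4, slow++,fast++
slow=2 fast=5: a[fast]=4=a[slow] dup, fast++
slow=2 fast=6: a[fast]=5≠a[slow]=4 write a[3]=5, slow++,fast++
slow=3 fast=7: a[fast]=7≠a[slow]=5 write a[4]=7, slow++,fast++
slow=4 fast=8: a[fast]=8≠a[slow]=7 write a[5]=8, slow++,fast++
slow=5 fast=9: a[fast]=8=a[slow] dup, fast++
slow=5 fast=10: a[fast]=9≠a[slow]=8 write a[6]=9, slow++,fast++
slow=6 fast=11: a[fast]=9=a[slow] dup, fast++
slow=6 fast=12: a[fast]=9=a[slow] dup, fast++
slow=6 fast=13: a[fast]=10≠a[slow]=9 write a[7]=10, slow++,fast++
slow=7 fast=14: a[fast]=11≠a[slow]=10 write a[8]=11, slow++,fast++
slow=8 fast=15: a[fast]=14≠a[slow]=11 write a[9]=14, slow++,fast++
slow=9 fast=16: a[fast]=14=a[slow] dup, fast++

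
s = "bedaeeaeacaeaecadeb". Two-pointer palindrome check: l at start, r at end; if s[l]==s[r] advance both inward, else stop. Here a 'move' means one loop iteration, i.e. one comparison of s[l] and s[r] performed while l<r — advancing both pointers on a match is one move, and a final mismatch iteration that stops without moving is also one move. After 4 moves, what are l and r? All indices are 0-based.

l=4, r=14

[0,18] 'b'=='b' → l++,r--
[1,17] 'e'=='e' → l++,r--
[2,16] 'd'=='d' → l++,r--
[3,15] 'a'=='a' → l++,r--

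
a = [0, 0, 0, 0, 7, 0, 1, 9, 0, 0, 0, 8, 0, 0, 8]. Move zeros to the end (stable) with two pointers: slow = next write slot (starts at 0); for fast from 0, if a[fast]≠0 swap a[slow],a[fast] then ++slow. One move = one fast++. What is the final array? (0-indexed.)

[7, 1, 9, 8, 8, 0, 0, 0, 0, 0, 0, 0, 0, 0, 0]

(s=0,f=0) a[fast]=0 → fast++
(s=0,f=1) a[fast]=0 → fast++
(s=0,f=2) a[fast]=0 → fast++
(s=0,f=3) a[fast]=0 → fast++
(s=0,f=4) a[fast]=7≠0 swap→a[0]=7 → slow++,fast++
(s=1,f=5) a[fast]=0 → fast++
(s=1,f=6) a[fast]=1≠0 swap→a[1]=1 → slow++,fast++
(s=2,f=7) a[fast]=9≠0 swap→a[2]=9 → slow++,fast++
(s=3,f=8) a[fast]=0 → fast++
(s=3,f=9) a[fast]=0 → fast++
(s=3,f=10) a[fast]=0 → fast++
(s=3,f=11) a[fast]=8≠0 swap→a[3]=8 → slow++,fast++
(s=4,f=12) a[fast]=0 → fast++
(s=4,f=13) a[fast]=0 → fast++
(s=4,f=14) a[fast]=8≠0 swap→a[4]=8 → slow++,fast++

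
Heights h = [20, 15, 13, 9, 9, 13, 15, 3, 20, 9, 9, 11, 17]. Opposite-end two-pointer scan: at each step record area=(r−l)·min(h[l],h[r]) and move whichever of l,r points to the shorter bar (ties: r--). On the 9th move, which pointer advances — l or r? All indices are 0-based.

[0,12] min(20,17)*12=204 best=204 * → r--
[0,11] min(20,11)*11=121 best=204 → r--
[0,10] min(20,9)*10=90 best=204 → r--
[0,9] min(20,9)*9=81 best=204 → r--
[0,8] min(20,20)*8=160 best=204 → r--
[0,7] min(20,3)*7=21 best=204 → r--
[0,6] min(20,15)*6=90 best=204 → r--
[0,5] min(20,13)*5=65 best=204 → r--
[0,4] min(20,9)*4=36 best=204 → r--

r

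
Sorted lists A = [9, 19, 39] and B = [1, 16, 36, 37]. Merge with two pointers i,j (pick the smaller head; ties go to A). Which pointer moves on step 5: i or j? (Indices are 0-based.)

j

[i=0,j=0] A[i]=9>B[j]=1 take 1 → j++
[i=0,j=1] A[i]=9<=B[j]=16 take 9 → i++
[i=1,j=1] A[i]=19>B[j]=16 take 16 → j++
[i=1,j=2] A[i]=19<=B[j]=36 take 19 → i++
[i=2,j=2] A[i]=39>B[j]=36 take 36 → j++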